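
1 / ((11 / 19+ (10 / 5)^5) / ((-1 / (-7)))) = 19 / 4333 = 0.00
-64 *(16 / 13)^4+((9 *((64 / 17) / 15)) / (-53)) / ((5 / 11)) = -94537018432 / 643336525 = -146.95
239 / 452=0.53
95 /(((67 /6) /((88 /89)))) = 50160 /5963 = 8.41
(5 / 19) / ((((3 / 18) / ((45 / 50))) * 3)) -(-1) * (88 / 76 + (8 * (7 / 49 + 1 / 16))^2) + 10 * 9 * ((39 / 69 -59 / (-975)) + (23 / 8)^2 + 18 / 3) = 59885078809 / 44539040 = 1344.55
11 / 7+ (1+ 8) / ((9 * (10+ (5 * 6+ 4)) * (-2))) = 961 / 616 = 1.56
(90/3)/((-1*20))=-3/2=-1.50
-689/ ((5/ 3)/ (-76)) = 157092/ 5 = 31418.40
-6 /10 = -3 /5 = -0.60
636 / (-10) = -318 / 5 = -63.60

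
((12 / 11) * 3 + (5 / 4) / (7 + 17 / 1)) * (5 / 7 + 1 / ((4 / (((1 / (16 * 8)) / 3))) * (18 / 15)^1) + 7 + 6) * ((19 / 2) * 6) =2599.15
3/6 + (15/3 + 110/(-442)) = 2321/442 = 5.25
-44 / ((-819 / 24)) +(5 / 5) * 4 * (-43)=-46604 / 273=-170.71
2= 2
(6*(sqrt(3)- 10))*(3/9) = -16.54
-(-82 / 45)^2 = -6724 / 2025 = -3.32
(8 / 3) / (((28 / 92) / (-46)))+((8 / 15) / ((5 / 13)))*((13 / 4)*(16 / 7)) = -392.75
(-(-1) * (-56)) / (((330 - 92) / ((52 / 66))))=-0.19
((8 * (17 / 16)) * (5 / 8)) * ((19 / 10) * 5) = 1615 / 32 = 50.47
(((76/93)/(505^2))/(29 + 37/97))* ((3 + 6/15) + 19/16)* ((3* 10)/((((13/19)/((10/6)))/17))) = 11498477/18499513500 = 0.00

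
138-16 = 122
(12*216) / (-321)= -864 / 107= -8.07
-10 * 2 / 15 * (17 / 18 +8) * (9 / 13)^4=-78246 / 28561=-2.74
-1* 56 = -56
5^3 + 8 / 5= 633 / 5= 126.60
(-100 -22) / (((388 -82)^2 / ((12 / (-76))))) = 61 / 296514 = 0.00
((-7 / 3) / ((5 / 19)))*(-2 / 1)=266 / 15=17.73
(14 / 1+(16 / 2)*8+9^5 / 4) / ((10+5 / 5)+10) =19787 / 28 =706.68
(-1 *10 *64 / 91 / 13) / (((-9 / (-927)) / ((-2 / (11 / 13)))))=131840 / 1001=131.71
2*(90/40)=9/2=4.50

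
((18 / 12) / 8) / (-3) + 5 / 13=67 / 208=0.32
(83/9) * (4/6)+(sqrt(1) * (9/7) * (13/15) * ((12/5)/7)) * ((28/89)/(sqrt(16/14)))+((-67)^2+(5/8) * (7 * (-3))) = 468 * sqrt(14)/15575+968117/216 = 4482.14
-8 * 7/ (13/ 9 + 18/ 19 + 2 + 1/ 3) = -1197/ 101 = -11.85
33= 33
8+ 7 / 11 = 8.64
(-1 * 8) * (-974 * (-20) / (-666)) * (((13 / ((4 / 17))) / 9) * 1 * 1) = 1436.46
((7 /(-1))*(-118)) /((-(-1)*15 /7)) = 5782 /15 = 385.47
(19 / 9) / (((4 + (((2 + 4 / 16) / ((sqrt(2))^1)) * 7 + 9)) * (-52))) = -152 / 12951 + 133 * sqrt(2) / 18707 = -0.00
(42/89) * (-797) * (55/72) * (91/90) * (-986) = 2753197447/9612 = 286433.36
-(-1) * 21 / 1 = 21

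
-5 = -5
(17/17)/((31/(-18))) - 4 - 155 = -4947/31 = -159.58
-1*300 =-300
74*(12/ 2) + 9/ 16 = 7113/ 16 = 444.56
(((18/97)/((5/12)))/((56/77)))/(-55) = -27/2425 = -0.01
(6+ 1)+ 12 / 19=145 / 19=7.63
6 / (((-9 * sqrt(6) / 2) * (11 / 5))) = -0.25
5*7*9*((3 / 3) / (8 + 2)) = 63 / 2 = 31.50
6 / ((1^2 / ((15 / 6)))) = 15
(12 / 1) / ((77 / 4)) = 48 / 77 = 0.62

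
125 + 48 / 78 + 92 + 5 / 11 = 31184 / 143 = 218.07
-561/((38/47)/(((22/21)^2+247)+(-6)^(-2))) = -3846883777/22344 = -172166.30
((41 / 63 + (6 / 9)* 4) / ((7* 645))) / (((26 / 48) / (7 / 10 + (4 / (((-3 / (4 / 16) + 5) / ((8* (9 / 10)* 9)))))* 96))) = -207982588 / 43140825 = -4.82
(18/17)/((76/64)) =288/323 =0.89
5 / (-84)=-5 / 84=-0.06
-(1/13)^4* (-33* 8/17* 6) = 0.00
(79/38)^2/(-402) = -6241/580488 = -0.01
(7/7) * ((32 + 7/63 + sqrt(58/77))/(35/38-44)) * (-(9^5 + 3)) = 320568 * sqrt(4466)/18007 + 216169688/4911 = 45207.15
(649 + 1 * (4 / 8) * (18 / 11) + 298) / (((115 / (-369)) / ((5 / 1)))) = -3847194 / 253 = -15206.30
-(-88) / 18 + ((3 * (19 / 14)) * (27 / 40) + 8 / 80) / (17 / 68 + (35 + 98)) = 659527 / 134316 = 4.91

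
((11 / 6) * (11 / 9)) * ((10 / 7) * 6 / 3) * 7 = 44.81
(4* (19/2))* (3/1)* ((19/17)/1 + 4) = 9918/17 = 583.41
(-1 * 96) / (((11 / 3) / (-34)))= 9792 / 11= 890.18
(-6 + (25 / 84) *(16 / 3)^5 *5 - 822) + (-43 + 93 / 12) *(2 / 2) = 113451341 / 20412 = 5558.07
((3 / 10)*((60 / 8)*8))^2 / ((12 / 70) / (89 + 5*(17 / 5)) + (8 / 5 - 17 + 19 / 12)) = -23.45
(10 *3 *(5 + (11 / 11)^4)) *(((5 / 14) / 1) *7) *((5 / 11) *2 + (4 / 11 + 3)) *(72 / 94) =16200 / 11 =1472.73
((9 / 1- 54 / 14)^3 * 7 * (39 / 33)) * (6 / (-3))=-1213056 / 539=-2250.57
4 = 4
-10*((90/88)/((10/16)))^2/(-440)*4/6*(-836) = -4104/121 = -33.92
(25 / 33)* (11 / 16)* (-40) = -125 / 6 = -20.83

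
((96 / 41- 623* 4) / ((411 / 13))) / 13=-102076 / 16851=-6.06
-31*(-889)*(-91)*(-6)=15047214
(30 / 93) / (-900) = -1 / 2790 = -0.00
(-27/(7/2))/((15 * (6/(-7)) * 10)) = 3/50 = 0.06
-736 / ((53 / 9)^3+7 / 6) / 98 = -536544 / 14673295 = -0.04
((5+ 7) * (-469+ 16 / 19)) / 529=-10.62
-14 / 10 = -7 / 5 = -1.40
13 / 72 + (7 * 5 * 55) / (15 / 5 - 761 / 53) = -524141 / 3096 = -169.30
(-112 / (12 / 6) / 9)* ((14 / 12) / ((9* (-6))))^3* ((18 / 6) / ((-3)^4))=2401 / 1033121304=0.00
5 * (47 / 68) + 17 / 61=15491 / 4148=3.73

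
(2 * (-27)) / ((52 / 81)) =-2187 / 26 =-84.12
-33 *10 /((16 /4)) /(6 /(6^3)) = -2970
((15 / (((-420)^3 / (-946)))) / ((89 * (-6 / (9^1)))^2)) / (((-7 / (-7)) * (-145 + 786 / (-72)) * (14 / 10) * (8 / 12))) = -4257 / 11386649149120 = -0.00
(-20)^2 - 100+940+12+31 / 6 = 7543 / 6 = 1257.17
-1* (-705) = 705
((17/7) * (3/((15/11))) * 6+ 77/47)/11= 3.06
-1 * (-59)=59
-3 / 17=-0.18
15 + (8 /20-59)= -218 /5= -43.60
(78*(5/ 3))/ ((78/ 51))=85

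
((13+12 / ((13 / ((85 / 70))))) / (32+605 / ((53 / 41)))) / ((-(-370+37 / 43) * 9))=2928515 / 344512655487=0.00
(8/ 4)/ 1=2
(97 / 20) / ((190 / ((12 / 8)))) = 0.04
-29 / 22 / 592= -0.00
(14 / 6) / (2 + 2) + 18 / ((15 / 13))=971 / 60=16.18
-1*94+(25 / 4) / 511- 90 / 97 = -18818727 / 198268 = -94.92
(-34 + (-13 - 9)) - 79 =-135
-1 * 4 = -4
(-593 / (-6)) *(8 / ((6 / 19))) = 22534 / 9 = 2503.78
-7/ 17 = -0.41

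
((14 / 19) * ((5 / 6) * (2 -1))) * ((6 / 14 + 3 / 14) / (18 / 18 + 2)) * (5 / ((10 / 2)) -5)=-10 / 19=-0.53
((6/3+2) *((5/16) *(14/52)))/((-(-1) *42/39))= 5/16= 0.31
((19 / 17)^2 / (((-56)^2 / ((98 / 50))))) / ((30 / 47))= 16967 / 13872000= 0.00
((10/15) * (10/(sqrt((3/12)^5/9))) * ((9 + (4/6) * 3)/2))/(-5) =-704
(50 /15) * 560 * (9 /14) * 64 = 76800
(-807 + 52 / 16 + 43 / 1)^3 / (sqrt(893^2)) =-28177720507 / 57152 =-493031.22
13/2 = 6.50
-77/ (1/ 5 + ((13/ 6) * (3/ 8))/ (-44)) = -271040/ 639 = -424.16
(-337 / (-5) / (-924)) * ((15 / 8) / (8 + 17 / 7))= -337 / 25696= -0.01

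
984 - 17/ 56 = 55087/ 56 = 983.70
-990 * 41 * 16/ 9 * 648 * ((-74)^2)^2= -1402162698055680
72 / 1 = 72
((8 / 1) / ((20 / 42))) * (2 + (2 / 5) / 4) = 882 / 25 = 35.28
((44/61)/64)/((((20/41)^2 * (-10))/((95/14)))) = -351329/10931200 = -0.03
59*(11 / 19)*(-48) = -1639.58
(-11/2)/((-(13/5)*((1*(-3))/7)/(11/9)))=-4235/702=-6.03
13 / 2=6.50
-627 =-627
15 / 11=1.36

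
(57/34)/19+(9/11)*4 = 1257/374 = 3.36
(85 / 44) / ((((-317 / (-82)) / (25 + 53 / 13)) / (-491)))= -323404515 / 45331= -7134.29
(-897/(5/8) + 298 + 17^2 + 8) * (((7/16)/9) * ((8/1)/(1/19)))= -558733/90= -6208.14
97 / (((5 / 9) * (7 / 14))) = 1746 / 5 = 349.20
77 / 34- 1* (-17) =655 / 34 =19.26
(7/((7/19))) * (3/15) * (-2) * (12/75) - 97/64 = -21853/8000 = -2.73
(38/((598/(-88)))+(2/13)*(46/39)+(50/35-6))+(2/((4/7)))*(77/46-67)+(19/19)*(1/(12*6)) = -467447185/1959048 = -238.61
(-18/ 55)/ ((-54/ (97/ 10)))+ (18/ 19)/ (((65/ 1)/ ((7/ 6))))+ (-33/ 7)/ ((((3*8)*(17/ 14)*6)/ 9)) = -0.17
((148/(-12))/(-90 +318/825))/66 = 0.00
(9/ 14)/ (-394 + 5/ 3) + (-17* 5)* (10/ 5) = -2801287/ 16478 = -170.00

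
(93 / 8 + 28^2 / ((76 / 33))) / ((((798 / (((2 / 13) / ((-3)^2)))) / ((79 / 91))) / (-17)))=-23955091 / 215239752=-0.11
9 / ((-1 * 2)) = -9 / 2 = -4.50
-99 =-99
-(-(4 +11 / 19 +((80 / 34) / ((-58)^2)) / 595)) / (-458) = -148016879 / 14805086786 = -0.01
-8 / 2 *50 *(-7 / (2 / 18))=12600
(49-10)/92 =39/92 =0.42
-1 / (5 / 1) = -1 / 5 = -0.20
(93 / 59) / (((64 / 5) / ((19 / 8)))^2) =839325 / 15466496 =0.05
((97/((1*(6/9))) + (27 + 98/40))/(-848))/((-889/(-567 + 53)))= -899243/7538720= -0.12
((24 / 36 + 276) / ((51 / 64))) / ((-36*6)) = -6640 / 4131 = -1.61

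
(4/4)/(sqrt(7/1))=sqrt(7)/7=0.38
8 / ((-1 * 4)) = -2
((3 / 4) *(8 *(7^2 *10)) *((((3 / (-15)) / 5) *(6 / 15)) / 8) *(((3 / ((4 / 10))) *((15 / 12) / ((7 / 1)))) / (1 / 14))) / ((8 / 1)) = -441 / 32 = -13.78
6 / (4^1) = 3 / 2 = 1.50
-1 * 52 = -52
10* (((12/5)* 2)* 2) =96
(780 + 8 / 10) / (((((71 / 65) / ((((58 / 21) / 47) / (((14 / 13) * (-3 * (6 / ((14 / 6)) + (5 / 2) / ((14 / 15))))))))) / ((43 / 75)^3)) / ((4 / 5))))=-24339960040448 / 65188034296875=-0.37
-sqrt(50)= -5 * sqrt(2)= -7.07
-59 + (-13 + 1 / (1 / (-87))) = -159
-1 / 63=-0.02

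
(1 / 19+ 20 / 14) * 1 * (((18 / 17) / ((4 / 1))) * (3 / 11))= 5319 / 49742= 0.11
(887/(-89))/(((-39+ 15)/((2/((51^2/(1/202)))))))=887/561129336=0.00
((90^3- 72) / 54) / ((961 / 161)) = 6519856 / 2883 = 2261.48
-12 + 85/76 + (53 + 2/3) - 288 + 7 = -54313/228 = -238.21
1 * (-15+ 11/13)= -184/13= -14.15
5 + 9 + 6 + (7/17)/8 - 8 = 1639/136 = 12.05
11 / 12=0.92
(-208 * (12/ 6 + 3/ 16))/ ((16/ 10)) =-2275/ 8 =-284.38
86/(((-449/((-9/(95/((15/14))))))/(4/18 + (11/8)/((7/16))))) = 27348/418019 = 0.07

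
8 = 8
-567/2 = -283.50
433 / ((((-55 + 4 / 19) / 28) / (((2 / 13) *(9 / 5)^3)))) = -111953016 / 563875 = -198.54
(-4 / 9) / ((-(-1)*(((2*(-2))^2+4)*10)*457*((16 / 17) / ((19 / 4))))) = -323 / 13161600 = -0.00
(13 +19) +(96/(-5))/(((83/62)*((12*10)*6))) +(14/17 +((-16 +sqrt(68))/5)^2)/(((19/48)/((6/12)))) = 99308956/2010675 - 1536*sqrt(17)/475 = 36.06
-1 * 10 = -10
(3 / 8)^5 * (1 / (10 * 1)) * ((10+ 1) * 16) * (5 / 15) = 891 / 20480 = 0.04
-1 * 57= -57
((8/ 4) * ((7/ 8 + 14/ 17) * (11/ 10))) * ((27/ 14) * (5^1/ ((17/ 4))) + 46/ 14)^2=158602323/ 1375640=115.29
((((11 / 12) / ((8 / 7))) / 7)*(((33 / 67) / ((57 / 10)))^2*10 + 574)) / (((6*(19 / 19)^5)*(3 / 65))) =332583910945 / 1400137056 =237.54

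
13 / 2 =6.50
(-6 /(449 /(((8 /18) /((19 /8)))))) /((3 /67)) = -4288 /76779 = -0.06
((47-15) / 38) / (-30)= -8 / 285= -0.03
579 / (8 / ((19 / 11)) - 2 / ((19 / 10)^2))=209019 / 1472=142.00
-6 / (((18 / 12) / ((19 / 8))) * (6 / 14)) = -133 / 6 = -22.17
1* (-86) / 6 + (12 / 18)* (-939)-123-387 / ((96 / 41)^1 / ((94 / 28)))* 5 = -4754665 / 1344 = -3537.70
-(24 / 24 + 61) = -62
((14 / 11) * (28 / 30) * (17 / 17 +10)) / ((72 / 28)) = 686 / 135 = 5.08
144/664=18/83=0.22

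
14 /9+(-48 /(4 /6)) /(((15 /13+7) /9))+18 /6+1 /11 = -392608 /5247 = -74.83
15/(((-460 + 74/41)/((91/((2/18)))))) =-167895/6262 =-26.81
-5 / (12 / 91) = -455 / 12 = -37.92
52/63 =0.83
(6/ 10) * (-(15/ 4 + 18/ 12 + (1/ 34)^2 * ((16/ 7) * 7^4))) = -34671/ 5780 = -6.00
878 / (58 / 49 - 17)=-43022 / 775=-55.51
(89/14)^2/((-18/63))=-7921/56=-141.45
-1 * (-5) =5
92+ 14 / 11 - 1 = 1015 / 11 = 92.27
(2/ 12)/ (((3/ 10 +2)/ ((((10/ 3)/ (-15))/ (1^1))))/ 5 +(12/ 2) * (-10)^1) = -0.00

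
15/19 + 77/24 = 1823/456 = 4.00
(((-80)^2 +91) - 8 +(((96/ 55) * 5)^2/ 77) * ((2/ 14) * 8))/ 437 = 422888505/ 28500703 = 14.84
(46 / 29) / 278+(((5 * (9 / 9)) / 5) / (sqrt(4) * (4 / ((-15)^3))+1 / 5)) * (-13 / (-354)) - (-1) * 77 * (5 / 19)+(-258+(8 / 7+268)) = 45975614219 / 1455037822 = 31.60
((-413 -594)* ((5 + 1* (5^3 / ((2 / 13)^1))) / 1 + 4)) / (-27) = 1654501 / 54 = 30638.91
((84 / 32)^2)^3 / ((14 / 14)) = 85766121 / 262144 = 327.17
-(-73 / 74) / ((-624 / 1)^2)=73 / 28813824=0.00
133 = 133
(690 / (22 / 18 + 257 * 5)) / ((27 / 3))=345 / 5788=0.06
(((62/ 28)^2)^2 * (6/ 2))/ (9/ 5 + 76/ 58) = 23.19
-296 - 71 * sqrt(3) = -418.98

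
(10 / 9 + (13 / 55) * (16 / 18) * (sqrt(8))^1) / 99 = 208 * sqrt(2) / 49005 + 10 / 891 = 0.02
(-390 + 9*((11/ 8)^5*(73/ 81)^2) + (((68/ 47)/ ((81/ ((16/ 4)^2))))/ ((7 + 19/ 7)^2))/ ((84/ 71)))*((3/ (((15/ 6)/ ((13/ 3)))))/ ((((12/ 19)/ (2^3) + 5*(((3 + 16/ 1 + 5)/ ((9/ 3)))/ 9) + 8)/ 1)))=-1669205388939517/ 11353762897920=-147.02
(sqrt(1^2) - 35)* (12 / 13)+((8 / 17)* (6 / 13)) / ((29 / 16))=-200376 / 6409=-31.26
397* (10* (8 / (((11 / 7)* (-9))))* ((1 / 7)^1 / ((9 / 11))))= -31760 / 81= -392.10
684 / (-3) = -228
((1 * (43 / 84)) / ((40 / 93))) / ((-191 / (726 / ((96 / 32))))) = -161293 / 106960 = -1.51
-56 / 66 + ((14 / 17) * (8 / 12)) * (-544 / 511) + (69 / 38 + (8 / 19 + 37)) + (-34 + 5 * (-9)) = -3771175 / 91542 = -41.20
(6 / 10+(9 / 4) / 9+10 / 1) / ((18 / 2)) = 217 / 180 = 1.21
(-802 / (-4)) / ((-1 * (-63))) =401 / 126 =3.18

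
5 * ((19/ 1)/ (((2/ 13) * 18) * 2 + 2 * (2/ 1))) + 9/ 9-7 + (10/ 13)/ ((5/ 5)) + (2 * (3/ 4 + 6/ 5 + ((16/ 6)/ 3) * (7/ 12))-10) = -72697/ 217620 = -0.33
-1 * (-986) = 986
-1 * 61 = -61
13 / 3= 4.33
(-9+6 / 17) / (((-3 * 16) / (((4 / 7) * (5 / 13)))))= 35 / 884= 0.04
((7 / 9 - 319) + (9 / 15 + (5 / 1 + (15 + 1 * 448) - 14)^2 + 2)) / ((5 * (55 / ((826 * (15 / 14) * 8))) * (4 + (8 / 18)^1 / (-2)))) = 6556800036 / 4675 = 1402524.07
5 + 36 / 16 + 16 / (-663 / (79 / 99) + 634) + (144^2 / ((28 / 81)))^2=3598354480.96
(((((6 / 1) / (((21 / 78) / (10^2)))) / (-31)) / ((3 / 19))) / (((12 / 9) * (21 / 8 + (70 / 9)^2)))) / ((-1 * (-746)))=-24008400 / 3310567841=-0.01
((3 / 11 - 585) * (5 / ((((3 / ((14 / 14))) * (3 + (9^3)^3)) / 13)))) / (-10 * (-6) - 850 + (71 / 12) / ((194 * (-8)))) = 0.00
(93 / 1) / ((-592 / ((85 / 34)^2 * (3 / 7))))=-6975 / 16576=-0.42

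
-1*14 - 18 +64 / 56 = -30.86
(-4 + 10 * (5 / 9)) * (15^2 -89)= 1904 / 9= 211.56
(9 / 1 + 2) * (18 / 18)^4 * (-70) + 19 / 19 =-769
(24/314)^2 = 144/24649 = 0.01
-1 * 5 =-5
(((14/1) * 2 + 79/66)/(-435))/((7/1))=-0.01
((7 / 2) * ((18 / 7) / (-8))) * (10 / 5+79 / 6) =-273 / 16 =-17.06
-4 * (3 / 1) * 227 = -2724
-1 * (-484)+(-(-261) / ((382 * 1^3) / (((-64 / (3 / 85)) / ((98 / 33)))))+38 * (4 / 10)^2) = 17052468 / 233975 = 72.88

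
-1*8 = -8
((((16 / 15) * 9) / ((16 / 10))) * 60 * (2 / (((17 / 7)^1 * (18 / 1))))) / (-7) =-40 / 17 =-2.35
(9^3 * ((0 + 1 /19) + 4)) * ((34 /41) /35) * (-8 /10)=-1090584 /19475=-56.00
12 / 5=2.40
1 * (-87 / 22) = -87 / 22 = -3.95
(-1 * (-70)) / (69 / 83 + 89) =2905 / 3728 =0.78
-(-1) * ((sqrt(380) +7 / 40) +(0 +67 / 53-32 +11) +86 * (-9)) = -774.07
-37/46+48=2171/46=47.20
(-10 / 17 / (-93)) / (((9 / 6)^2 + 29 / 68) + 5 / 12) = 40 / 19561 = 0.00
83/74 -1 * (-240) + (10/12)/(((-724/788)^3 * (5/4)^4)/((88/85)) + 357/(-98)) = 352913870464095983/1464559305657234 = 240.97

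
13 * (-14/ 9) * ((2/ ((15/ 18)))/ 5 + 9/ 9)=-6734/ 225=-29.93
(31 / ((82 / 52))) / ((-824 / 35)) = -14105 / 16892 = -0.84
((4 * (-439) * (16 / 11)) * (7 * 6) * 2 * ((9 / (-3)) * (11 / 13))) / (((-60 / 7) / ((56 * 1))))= -231286272 / 65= -3558250.34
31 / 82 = 0.38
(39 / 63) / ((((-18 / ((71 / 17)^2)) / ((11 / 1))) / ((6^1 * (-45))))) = 3604315 / 2023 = 1781.67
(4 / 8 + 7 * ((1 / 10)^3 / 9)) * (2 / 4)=0.25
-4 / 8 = -0.50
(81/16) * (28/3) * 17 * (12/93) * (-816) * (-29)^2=-2204940528/31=-71127113.81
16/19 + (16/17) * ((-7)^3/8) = -12762/323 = -39.51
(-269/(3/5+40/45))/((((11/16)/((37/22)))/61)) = -218567880/8107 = -26960.39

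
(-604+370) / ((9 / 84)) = -2184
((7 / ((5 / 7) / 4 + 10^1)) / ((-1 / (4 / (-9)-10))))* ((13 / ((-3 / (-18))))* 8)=3832192 / 855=4482.10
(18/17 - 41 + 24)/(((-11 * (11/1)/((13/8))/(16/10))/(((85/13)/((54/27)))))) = 271/242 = 1.12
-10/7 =-1.43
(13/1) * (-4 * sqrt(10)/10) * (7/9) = -182 * sqrt(10)/45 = -12.79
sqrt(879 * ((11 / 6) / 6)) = sqrt(9669) / 6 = 16.39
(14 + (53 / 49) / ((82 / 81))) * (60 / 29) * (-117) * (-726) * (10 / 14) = 771422008500 / 407827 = 1891542.27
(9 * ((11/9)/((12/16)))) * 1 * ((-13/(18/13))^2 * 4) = 1256684/243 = 5171.54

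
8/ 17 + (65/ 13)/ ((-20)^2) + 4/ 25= 4373/ 6800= 0.64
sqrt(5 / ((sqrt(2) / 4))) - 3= -3+ 2^(3 / 4)* sqrt(5)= 0.76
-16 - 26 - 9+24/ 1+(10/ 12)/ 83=-13441/ 498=-26.99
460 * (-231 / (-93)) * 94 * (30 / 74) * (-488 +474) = -699190800 / 1147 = -609582.21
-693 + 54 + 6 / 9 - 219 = -2572 / 3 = -857.33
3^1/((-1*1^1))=-3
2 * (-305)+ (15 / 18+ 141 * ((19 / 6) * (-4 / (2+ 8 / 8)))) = -2409 / 2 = -1204.50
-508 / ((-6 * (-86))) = -127 / 129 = -0.98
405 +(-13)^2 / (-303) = 122546 / 303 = 404.44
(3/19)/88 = 3/1672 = 0.00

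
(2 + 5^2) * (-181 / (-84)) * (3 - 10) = -407.25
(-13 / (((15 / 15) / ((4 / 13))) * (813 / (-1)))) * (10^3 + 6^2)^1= 4144 / 813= 5.10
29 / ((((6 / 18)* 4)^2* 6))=87 / 32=2.72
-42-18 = -60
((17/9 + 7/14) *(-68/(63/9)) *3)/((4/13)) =-9503/42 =-226.26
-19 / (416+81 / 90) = -190 / 4169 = -0.05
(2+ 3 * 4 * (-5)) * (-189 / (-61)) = -10962 / 61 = -179.70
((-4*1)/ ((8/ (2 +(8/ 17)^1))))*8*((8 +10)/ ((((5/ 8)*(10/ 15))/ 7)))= -254016/ 85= -2988.42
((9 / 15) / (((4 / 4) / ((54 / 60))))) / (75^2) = 3 / 31250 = 0.00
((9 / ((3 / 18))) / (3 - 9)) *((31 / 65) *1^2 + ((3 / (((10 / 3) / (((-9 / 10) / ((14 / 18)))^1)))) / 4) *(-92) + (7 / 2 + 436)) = -4175.37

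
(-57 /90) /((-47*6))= 19 /8460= 0.00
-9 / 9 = -1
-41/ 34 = -1.21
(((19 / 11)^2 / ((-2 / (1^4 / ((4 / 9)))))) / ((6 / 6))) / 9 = -361 / 968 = -0.37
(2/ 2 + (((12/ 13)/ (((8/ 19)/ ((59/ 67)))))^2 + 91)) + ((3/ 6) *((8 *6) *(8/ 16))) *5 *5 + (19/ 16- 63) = 333.91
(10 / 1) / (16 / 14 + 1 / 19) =1330 / 159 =8.36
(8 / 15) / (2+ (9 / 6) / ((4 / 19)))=64 / 1095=0.06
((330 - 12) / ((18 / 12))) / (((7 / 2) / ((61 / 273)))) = 25864 / 1911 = 13.53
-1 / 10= -0.10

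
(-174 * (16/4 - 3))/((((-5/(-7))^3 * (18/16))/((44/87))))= -241472/1125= -214.64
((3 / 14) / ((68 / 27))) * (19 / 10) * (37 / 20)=56943 / 190400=0.30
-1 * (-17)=17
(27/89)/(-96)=-9/2848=-0.00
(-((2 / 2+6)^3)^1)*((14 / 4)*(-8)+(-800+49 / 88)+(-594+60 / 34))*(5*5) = 18211919425 / 1496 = 12173742.93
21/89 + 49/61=5642/5429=1.04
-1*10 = -10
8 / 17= 0.47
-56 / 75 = -0.75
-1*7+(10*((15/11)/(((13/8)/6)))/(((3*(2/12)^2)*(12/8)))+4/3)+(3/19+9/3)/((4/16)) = 3339971/8151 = 409.76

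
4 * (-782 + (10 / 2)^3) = -2628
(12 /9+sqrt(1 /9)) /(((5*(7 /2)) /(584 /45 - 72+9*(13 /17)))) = -79774 /16065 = -4.97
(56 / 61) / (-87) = -56 / 5307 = -0.01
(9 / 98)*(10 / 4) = 0.23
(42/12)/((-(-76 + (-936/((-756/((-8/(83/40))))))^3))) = 0.02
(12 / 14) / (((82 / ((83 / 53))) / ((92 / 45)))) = 0.03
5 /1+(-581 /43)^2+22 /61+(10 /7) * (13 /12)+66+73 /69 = 9316683567 /36318058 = 256.53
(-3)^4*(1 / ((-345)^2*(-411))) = -3 / 1811825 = -0.00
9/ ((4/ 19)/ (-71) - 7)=-4047/ 3149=-1.29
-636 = -636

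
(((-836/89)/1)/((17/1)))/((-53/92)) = 76912/80189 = 0.96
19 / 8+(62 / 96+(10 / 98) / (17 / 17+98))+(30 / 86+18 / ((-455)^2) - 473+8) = -6509381259109 / 14100886800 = -461.63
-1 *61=-61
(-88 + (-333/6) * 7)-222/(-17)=-15757/34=-463.44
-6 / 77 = -0.08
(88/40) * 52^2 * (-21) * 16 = -9993984/5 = -1998796.80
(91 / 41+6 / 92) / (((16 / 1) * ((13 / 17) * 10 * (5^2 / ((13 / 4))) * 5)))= 73253 / 150880000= 0.00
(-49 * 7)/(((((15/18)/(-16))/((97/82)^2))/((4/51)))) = 103273184/142885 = 722.77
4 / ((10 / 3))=1.20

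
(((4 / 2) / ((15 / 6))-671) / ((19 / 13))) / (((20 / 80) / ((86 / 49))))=-14985672 / 4655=-3219.26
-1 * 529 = -529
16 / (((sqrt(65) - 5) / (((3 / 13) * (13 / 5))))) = 6 / 5 +6 * sqrt(65) / 25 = 3.13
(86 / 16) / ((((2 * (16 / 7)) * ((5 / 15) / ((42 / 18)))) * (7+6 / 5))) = 10535 / 10496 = 1.00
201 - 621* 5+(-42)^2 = -1140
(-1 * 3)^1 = -3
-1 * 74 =-74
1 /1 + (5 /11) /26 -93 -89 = -51761 /286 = -180.98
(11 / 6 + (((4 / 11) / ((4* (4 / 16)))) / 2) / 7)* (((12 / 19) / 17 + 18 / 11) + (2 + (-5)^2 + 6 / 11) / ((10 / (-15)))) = -11523485 / 156332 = -73.71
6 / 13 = 0.46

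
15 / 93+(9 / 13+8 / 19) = 9760 / 7657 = 1.27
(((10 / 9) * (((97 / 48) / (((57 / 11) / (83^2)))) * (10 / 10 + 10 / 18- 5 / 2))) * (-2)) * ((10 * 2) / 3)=3123989275 / 83106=37590.42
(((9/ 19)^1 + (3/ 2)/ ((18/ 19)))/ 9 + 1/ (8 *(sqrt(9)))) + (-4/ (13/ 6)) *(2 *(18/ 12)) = -281071/ 53352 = -5.27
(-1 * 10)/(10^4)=-1/1000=-0.00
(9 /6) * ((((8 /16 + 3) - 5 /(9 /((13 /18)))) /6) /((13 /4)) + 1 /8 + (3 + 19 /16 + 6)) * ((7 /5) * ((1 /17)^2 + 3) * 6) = 803956573 /2028780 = 396.28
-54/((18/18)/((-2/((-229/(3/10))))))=-0.14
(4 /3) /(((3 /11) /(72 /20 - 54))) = -1232 /5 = -246.40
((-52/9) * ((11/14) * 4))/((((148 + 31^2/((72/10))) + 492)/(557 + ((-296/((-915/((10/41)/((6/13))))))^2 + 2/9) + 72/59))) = -76392666168941408/5826525831673785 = -13.11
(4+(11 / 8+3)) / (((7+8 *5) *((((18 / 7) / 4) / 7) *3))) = 3283 / 5076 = 0.65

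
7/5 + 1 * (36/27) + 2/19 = 809/285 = 2.84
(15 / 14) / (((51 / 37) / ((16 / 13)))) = 1480 / 1547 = 0.96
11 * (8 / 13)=88 / 13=6.77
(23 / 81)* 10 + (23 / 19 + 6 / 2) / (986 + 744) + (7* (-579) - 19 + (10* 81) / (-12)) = -2202745597 / 532494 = -4136.66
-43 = -43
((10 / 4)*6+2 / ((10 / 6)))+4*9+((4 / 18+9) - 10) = 2314 / 45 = 51.42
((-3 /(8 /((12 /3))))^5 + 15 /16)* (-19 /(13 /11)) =107.01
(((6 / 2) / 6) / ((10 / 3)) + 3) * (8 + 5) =819 / 20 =40.95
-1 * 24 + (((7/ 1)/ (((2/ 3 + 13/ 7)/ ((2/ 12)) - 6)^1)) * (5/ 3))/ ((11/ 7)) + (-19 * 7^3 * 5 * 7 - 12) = -481810957/ 2112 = -228130.19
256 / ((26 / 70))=8960 / 13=689.23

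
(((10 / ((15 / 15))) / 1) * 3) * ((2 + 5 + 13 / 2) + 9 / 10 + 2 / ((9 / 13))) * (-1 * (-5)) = 7780 / 3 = 2593.33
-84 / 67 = -1.25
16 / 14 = 1.14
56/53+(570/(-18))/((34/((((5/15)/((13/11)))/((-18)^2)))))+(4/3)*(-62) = -5574856409/68310216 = -81.61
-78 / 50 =-39 / 25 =-1.56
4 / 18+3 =29 / 9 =3.22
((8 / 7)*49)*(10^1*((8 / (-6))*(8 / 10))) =-597.33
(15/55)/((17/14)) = 42/187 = 0.22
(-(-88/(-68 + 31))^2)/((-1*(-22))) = -352/1369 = -0.26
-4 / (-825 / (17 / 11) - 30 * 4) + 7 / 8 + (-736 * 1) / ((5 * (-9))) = 102179 / 5928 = 17.24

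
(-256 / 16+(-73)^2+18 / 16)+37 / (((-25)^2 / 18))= 26575953 / 5000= 5315.19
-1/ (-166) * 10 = 5/ 83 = 0.06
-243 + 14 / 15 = -3631 / 15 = -242.07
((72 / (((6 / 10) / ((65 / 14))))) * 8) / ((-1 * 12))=-2600 / 7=-371.43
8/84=2/21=0.10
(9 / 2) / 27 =1 / 6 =0.17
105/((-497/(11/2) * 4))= -165/568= -0.29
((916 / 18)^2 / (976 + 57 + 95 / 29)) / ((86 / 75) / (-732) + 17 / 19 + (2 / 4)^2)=176259445100 / 80629283097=2.19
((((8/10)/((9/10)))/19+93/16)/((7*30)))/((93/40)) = 16031/1335852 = 0.01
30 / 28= 15 / 14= 1.07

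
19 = 19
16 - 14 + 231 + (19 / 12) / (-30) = 83861 / 360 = 232.95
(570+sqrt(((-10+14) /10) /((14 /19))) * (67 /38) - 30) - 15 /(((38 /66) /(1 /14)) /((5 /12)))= 67 * sqrt(665) /1330+573735 /1064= 540.52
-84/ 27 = -28/ 9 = -3.11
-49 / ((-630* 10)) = 7 / 900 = 0.01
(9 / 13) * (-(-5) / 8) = 45 / 104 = 0.43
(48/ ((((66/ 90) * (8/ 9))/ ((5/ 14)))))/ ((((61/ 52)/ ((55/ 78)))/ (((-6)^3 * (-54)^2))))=-9956740.05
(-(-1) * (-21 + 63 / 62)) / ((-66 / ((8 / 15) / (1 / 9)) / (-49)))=-121422 / 1705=-71.22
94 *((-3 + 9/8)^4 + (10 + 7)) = 2759.80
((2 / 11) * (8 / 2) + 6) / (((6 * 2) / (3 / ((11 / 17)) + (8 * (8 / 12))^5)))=427228973 / 176418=2421.69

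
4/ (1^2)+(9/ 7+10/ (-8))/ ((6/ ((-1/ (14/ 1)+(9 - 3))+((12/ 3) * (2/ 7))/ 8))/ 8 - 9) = 84419/ 21126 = 4.00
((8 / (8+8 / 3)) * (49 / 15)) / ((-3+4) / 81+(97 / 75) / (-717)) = 4742955 / 20408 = 232.41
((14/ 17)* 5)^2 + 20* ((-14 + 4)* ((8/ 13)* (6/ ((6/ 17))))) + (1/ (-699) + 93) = -5205945358/ 2626143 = -1982.35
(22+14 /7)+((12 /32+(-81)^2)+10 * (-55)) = 48283 /8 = 6035.38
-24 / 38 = -12 / 19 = -0.63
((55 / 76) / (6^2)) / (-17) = -55 / 46512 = -0.00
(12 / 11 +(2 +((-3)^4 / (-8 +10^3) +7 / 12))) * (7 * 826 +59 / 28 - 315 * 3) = 5553172245 / 305536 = 18175.18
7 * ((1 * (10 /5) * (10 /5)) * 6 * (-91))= -15288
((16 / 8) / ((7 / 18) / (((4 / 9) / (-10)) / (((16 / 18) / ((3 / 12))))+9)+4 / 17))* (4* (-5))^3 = -57437.41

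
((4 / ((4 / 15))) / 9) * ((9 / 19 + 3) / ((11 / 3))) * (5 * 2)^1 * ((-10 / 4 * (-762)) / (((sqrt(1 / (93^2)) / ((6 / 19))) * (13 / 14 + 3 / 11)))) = 9822027600 / 13357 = 735346.83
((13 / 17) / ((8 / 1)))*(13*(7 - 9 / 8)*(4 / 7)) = 7943 / 1904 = 4.17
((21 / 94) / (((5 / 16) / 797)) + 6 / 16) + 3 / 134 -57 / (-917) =65864570907 / 115505320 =570.23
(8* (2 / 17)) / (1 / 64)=1024 / 17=60.24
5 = 5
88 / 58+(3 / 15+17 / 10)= 991 / 290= 3.42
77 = 77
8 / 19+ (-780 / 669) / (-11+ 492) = 65628 / 156769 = 0.42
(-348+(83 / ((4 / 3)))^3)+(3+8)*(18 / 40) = 77081469 / 320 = 240879.59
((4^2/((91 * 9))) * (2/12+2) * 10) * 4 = 320/189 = 1.69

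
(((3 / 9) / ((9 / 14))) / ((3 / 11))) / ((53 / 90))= 1540 / 477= 3.23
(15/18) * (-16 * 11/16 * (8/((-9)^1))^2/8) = -220/243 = -0.91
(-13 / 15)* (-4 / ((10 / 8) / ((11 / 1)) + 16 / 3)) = 2288 / 3595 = 0.64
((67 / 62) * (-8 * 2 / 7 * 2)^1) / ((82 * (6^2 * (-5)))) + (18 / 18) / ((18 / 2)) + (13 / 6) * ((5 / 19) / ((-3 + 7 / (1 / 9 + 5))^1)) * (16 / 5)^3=-10790221363 / 950866875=-11.35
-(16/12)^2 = -1.78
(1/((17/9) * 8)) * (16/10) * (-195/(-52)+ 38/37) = 6363/12580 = 0.51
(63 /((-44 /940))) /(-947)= 14805 /10417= 1.42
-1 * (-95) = 95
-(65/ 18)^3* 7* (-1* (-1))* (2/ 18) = -36.63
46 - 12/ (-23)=1070/ 23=46.52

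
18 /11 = 1.64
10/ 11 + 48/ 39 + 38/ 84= 15569/ 6006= 2.59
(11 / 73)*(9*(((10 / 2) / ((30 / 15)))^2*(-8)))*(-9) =44550 / 73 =610.27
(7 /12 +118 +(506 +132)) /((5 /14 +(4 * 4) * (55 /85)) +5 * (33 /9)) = 1080401 /41474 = 26.05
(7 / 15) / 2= 7 / 30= 0.23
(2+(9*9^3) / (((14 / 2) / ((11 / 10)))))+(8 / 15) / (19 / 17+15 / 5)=1033.14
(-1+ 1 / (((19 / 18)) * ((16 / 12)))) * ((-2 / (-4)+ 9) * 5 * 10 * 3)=-825 / 2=-412.50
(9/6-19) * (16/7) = -40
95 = 95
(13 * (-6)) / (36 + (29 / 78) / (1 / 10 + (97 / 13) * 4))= -70074 / 32353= -2.17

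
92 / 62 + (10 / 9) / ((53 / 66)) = 14134 / 4929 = 2.87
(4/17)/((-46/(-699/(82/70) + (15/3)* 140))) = -8470/16031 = -0.53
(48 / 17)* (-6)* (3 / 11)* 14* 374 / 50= -483.84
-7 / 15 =-0.47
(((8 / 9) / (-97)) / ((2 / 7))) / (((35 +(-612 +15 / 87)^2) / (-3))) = 0.00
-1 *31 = -31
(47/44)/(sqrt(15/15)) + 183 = 184.07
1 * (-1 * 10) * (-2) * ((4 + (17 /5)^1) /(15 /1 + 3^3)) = 74 /21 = 3.52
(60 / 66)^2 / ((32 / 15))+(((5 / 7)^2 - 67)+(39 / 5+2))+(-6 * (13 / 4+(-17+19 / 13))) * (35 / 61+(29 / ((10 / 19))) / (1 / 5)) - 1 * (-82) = 3832979314629 / 188067880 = 20380.83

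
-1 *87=-87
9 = 9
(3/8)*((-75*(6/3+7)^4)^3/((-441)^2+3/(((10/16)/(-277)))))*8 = -1850620197983.37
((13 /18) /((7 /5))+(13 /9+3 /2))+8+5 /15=743 /63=11.79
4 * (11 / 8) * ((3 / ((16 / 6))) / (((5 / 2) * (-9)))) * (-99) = 1089 / 40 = 27.22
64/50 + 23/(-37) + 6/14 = 7038/6475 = 1.09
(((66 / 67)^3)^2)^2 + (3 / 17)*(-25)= -497565435142258037037723 / 139106221378758571457537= -3.58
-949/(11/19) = -18031/11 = -1639.18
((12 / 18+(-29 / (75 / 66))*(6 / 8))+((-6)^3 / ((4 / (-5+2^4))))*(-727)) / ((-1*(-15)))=64772929 / 2250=28787.97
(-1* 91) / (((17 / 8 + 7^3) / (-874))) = 636272 / 2761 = 230.45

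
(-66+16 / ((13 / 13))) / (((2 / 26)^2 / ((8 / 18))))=-3755.56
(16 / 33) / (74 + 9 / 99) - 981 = -2398529 / 2445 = -980.99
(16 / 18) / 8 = 1 / 9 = 0.11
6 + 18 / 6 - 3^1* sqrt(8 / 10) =9 - 6* sqrt(5) / 5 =6.32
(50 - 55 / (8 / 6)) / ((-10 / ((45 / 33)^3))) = -23625 / 10648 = -2.22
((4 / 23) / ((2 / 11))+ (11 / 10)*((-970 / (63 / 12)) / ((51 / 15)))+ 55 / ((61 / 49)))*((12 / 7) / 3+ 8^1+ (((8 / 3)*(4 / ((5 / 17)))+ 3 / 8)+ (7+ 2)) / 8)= -703451706859 / 3365853120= -209.00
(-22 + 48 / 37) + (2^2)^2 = -4.70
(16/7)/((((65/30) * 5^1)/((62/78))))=992/5915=0.17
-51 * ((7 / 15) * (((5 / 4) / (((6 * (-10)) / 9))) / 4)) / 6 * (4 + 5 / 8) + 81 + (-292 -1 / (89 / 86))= -96196933 / 455680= -211.11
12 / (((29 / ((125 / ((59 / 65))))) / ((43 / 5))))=838500 / 1711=490.06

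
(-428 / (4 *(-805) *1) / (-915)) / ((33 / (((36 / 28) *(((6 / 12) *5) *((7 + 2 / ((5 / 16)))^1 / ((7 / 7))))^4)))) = -2156169947 / 302486800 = -7.13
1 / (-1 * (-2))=1 / 2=0.50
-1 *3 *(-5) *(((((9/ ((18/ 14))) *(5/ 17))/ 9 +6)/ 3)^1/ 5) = 953/ 153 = 6.23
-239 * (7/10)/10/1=-1673/100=-16.73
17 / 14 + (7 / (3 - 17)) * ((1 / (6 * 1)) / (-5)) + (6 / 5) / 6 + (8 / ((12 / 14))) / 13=3911 / 1820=2.15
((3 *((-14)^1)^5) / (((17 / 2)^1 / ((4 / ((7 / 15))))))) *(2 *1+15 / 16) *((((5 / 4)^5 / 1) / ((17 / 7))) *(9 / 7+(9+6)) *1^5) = -904539234375 / 9248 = -97809173.27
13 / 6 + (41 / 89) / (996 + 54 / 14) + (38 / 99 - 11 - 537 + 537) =-347357759 / 41112126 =-8.45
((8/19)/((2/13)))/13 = 4/19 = 0.21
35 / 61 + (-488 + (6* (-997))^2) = 2182814031 / 61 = 35783836.57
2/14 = 1/7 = 0.14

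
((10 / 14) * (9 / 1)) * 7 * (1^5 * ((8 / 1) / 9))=40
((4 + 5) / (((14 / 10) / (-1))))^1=-6.43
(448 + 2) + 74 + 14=538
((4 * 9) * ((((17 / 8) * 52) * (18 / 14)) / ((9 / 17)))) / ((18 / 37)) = 139009 / 7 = 19858.43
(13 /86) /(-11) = -13 /946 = -0.01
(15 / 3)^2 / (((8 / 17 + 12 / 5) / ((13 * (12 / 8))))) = 82875 / 488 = 169.83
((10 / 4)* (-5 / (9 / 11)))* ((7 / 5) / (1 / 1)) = -21.39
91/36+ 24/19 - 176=-117791/684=-172.21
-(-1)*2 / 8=1 / 4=0.25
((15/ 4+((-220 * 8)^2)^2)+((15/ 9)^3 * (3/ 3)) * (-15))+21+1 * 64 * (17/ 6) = 345424527364919/ 36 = 9595125760136.64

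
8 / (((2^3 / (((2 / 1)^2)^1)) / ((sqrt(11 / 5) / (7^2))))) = 0.12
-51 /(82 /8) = -4.98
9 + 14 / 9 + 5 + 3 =167 / 9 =18.56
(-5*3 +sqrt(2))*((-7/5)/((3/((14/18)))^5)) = 117649/4782969-117649*sqrt(2)/71744535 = 0.02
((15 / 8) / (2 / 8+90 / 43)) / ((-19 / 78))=-1935 / 589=-3.29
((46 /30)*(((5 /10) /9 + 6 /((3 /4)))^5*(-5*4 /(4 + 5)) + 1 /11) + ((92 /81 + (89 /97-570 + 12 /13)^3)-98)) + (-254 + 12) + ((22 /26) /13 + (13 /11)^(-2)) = -258142340987859704199435941 /1406611771473771720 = -183520674.45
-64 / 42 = -32 / 21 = -1.52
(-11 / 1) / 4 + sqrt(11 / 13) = -11 / 4 + sqrt(143) / 13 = -1.83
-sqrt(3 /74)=-sqrt(222) /74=-0.20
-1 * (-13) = 13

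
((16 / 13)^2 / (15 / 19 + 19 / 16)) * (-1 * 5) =-389120 / 101569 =-3.83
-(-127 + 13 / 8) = 1003 / 8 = 125.38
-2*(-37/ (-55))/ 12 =-37/ 330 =-0.11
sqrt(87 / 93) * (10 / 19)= 10 * sqrt(899) / 589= 0.51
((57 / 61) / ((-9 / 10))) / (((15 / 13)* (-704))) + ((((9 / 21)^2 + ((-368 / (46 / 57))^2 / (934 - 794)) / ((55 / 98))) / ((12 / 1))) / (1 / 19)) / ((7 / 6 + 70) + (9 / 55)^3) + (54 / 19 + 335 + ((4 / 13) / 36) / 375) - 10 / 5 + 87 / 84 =24661096490986153291693 / 62313477836405796000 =395.76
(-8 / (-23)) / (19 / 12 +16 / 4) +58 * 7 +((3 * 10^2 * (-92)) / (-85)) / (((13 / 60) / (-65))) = -2541258386 / 26197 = -97005.70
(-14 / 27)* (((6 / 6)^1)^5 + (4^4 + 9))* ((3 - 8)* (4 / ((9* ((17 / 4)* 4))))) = 74480 / 4131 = 18.03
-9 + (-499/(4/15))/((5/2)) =-1515/2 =-757.50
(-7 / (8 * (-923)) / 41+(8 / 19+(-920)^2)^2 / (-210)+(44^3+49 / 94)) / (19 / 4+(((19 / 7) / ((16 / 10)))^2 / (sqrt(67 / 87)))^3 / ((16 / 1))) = -200513182520582831915106483277832156653325123584 / 219075669444402637728334971540765017035+35537072438472916082427459657877094400000 * sqrt(5829) / 6387976948371559636341594154855373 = -490536717.69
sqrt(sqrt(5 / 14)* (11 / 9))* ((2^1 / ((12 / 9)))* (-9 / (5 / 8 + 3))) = -18* sqrt(11)* 14^(3 / 4)* 5^(1 / 4) / 203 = -3.18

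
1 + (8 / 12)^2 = 13 / 9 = 1.44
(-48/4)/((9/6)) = -8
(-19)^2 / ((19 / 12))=228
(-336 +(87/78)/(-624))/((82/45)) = -81769395/443456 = -184.39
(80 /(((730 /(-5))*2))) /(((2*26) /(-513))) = 2565 /949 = 2.70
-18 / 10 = -9 / 5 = -1.80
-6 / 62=-3 / 31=-0.10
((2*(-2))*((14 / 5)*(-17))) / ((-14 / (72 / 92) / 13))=-15912 / 115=-138.37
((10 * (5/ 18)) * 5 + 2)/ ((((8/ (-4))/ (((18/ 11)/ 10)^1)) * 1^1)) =-13/ 10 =-1.30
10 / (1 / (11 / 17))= 110 / 17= 6.47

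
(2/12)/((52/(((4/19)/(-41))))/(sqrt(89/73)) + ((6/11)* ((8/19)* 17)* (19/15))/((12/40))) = -3676101* sqrt(6497)/16305756497618 - 266288/8152878248809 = -0.00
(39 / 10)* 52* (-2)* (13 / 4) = -6591 / 5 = -1318.20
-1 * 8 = -8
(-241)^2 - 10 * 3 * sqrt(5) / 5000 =58081 - 3 * sqrt(5) / 500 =58080.99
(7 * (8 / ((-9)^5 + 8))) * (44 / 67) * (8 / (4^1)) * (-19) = 93632 / 3955747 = 0.02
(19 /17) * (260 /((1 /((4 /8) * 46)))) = 113620 /17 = 6683.53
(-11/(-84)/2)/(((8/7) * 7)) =11/1344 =0.01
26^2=676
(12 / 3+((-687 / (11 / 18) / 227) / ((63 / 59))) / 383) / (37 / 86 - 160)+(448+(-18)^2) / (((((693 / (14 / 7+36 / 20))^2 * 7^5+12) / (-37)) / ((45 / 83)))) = -12831923276754109572824 / 512882575357723403021497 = -0.03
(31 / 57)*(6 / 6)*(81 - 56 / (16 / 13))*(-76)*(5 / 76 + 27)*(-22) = 49802027 / 57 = 873719.77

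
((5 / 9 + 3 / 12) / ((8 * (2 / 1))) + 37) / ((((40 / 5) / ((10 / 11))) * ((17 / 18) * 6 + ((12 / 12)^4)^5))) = 21341 / 33792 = 0.63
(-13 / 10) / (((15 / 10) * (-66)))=13 / 990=0.01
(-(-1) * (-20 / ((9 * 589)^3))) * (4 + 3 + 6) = -260 / 148961285901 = -0.00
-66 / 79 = -0.84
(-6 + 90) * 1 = 84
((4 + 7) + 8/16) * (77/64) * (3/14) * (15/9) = 1265/256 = 4.94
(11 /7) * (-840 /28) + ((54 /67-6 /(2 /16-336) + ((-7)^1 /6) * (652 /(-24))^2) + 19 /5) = -1229750881393 /1361019240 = -903.55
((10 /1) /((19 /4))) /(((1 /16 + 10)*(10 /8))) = 512 /3059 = 0.17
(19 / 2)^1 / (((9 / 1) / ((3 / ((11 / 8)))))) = 2.30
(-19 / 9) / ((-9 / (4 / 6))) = 38 / 243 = 0.16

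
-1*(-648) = 648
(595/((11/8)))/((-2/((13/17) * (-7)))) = 12740/11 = 1158.18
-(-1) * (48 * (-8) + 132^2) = 17040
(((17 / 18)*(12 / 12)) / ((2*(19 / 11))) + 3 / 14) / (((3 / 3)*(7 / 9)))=2335 / 3724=0.63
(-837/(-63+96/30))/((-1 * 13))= -4185/3887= -1.08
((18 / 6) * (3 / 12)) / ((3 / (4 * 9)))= 9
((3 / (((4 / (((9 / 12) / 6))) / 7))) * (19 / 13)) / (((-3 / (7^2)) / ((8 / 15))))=-6517 / 780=-8.36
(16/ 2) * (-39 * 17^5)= -442995384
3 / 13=0.23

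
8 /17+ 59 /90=1723 /1530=1.13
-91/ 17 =-5.35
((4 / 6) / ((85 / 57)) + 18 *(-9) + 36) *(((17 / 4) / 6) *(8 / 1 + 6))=-18676 / 15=-1245.07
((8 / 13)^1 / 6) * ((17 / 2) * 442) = 1156 / 3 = 385.33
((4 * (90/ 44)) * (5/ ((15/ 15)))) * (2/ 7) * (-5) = -4500/ 77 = -58.44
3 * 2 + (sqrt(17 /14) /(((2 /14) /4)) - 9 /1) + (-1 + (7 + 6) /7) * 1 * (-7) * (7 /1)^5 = -100845 + 2 * sqrt(238) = -100814.15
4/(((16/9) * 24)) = 3/32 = 0.09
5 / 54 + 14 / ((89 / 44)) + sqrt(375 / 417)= 5 * sqrt(695) / 139 + 33709 / 4806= 7.96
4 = 4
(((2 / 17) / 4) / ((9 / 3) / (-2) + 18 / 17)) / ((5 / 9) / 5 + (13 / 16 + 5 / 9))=-16 / 355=-0.05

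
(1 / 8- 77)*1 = -615 / 8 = -76.88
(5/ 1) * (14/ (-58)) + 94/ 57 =0.44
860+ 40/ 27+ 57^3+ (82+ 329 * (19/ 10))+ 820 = 50647027/ 270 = 187581.58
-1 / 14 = -0.07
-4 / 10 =-2 / 5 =-0.40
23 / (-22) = -23 / 22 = -1.05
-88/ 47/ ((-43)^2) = -88/ 86903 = -0.00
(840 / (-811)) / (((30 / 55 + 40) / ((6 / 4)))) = -0.04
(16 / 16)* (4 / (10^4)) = 1 / 2500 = 0.00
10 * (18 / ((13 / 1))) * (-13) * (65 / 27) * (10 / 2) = -6500 / 3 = -2166.67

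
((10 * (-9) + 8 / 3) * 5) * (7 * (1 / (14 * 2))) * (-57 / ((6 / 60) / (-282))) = -17547450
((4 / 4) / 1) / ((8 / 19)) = 19 / 8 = 2.38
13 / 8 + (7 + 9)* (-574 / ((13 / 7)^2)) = -3597931 / 1352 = -2661.19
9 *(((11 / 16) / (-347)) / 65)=-99 / 360880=-0.00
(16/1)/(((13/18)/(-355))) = -102240/13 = -7864.62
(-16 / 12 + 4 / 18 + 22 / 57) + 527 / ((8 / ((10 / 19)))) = 23219 / 684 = 33.95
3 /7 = 0.43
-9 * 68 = -612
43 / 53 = 0.81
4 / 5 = 0.80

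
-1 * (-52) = 52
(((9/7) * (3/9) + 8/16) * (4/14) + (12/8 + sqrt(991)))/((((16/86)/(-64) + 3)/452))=13449712/50519 + 155488 * sqrt(991)/1031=5013.84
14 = 14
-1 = -1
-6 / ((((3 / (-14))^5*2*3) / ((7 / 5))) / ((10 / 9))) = 7529536 / 2187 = 3442.86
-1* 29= -29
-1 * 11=-11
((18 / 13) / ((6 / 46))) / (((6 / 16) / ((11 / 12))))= 1012 / 39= 25.95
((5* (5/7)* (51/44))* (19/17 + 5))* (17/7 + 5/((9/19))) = 531700/1617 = 328.82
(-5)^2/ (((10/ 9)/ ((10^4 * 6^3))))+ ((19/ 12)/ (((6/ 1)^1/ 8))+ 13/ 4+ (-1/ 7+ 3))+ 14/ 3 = 12247203247/ 252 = 48600012.88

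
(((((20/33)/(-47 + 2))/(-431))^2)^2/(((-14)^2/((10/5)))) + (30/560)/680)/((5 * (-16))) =-5638377802534504682741/5725584712547037648077644800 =-0.00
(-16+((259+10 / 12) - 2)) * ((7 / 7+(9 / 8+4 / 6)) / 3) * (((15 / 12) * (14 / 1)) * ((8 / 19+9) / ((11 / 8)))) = 609064505 / 22572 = 26983.19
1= 1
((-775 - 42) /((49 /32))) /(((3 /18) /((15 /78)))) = -392160 /637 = -615.64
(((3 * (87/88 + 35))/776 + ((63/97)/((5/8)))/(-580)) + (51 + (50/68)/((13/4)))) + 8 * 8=1262244286141/10941444800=115.36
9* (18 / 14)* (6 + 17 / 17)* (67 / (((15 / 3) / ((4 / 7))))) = 21708 / 35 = 620.23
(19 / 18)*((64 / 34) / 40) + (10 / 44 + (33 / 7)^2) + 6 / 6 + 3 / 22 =9746692 / 412335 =23.64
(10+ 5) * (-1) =-15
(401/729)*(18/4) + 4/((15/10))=833/162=5.14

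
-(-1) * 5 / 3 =5 / 3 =1.67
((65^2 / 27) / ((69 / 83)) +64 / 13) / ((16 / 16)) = 4678007 / 24219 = 193.15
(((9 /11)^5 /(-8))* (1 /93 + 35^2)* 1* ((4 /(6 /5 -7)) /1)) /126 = 622890405 /2026987886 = 0.31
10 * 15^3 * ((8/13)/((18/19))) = 285000/13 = 21923.08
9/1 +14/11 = 113/11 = 10.27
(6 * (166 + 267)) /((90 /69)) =9959 /5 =1991.80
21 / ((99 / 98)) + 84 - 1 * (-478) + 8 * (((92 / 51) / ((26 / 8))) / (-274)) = 582.77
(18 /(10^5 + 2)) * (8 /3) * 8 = 64 /16667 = 0.00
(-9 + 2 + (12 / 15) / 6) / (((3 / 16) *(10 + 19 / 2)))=-3296 / 1755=-1.88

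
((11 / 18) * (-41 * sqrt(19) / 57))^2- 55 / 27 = 90541 / 55404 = 1.63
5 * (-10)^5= -500000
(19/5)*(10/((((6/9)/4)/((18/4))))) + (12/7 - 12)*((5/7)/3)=50154/49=1023.55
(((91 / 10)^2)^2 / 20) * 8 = 68574961 / 25000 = 2743.00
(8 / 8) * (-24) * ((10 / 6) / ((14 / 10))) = -200 / 7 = -28.57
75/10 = 15/2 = 7.50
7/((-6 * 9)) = -7/54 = -0.13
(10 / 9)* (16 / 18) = 80 / 81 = 0.99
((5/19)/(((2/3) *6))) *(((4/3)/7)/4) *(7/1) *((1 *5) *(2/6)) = 25/684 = 0.04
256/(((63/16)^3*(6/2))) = 1048576/750141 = 1.40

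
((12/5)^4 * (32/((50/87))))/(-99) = -3207168/171875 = -18.66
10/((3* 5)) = 2/3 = 0.67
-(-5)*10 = 50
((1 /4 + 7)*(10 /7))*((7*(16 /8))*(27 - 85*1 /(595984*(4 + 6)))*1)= 4666552255 /1191968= 3915.00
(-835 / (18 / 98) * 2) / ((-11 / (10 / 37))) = 818300 / 3663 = 223.40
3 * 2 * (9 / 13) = 54 / 13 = 4.15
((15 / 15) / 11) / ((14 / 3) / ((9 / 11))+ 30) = 27 / 10604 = 0.00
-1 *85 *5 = -425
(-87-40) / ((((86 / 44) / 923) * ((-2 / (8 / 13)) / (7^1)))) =5554472 / 43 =129173.77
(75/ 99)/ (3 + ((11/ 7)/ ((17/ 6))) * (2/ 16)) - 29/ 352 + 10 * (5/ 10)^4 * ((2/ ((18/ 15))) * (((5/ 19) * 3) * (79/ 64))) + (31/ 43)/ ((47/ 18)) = 125434618609/ 86171042304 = 1.46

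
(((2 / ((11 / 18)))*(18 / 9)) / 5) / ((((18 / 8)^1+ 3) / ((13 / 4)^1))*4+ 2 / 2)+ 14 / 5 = 15874 / 5335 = 2.98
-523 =-523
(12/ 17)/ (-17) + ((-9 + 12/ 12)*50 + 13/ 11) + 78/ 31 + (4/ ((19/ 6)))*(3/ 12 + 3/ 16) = -1482182465/ 3744862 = -395.79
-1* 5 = -5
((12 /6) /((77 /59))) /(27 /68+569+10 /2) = 8024 /3007543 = 0.00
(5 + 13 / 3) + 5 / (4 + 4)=239 / 24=9.96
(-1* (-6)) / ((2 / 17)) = 51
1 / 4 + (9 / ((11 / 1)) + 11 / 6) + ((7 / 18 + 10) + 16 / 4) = 6847 / 396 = 17.29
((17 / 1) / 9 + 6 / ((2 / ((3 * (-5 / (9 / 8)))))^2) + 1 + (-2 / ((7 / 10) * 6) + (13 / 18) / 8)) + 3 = 30483 / 112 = 272.17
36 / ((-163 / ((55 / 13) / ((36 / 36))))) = -1980 / 2119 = -0.93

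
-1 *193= -193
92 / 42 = 46 / 21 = 2.19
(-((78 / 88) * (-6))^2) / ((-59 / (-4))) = -13689 / 7139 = -1.92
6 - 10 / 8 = 19 / 4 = 4.75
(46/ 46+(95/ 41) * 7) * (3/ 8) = 6.46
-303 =-303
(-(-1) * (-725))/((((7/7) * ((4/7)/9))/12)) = -137025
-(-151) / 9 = 151 / 9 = 16.78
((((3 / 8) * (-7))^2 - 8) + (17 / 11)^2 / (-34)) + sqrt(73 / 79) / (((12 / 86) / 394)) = -9135 / 7744 + 8471 * sqrt(5767) / 237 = 2713.14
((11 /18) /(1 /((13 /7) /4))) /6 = 143 /3024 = 0.05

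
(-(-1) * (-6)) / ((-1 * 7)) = 6 / 7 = 0.86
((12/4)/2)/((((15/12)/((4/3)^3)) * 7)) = 128/315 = 0.41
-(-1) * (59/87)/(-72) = -59/6264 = -0.01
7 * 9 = 63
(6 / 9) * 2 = 4 / 3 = 1.33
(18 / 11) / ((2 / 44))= 36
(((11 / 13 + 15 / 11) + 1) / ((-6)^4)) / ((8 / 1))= 17 / 54912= 0.00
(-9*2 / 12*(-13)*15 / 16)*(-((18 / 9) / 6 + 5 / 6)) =-1365 / 64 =-21.33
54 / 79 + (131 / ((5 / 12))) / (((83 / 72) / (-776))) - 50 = -6940248776 / 32785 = -211689.76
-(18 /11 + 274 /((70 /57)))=-86529 /385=-224.75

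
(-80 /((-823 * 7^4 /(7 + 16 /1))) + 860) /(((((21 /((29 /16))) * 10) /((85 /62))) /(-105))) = -1047243923325 /980107408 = -1068.50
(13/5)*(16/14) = 104/35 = 2.97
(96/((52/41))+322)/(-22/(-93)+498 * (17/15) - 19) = 2404050/3298373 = 0.73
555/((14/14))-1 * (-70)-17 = 608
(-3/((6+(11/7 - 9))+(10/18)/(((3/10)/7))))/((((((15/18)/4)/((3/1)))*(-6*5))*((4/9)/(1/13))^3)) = 1240029/1915784000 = 0.00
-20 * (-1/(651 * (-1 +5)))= 0.01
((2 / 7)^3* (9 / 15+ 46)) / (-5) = -1864 / 8575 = -0.22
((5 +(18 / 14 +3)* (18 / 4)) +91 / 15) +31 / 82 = 264589 / 8610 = 30.73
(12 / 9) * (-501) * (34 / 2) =-11356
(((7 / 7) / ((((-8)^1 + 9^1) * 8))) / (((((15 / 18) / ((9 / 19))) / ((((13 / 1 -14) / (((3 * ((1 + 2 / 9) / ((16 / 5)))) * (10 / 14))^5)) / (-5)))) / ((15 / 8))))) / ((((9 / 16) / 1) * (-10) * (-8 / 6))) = 7226702364672 / 747062744140625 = 0.01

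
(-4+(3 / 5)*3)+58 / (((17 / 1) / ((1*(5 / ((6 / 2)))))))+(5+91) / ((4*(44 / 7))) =20489 / 2805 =7.30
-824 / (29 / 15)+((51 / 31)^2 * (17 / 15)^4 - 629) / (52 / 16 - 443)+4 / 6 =-116949543519254 / 275746336875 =-424.12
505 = 505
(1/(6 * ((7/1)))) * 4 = 2/21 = 0.10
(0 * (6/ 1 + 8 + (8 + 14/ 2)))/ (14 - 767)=0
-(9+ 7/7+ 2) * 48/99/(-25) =64/275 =0.23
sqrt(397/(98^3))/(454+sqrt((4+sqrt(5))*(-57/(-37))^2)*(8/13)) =sqrt(794)/(1372*(8*sqrt(3249*sqrt(5)/1369+12996/1369)/13+454)) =0.00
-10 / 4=-5 / 2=-2.50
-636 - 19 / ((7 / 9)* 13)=-58047 / 91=-637.88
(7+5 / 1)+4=16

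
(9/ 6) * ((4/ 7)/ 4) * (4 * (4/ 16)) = 0.21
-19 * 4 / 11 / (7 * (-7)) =76 / 539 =0.14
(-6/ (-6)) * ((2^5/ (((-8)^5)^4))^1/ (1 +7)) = 1/ 288230376151711744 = 0.00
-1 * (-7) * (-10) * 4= -280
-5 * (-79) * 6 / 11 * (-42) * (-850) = 84609000 / 11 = 7691727.27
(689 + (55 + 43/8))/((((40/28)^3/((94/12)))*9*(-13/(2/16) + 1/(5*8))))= -19329079/8983440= -2.15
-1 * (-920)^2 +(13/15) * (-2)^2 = -12695948/15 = -846396.53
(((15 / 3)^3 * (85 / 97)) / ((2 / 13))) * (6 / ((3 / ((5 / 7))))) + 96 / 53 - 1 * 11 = 1007.93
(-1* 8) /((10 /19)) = -76 /5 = -15.20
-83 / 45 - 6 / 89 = -7657 / 4005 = -1.91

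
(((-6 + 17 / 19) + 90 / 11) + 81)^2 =308775184 / 43681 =7068.87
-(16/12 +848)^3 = -16542390592/27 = -612681133.04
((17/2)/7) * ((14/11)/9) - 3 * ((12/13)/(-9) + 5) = -18688/1287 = -14.52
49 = 49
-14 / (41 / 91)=-1274 / 41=-31.07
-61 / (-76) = 61 / 76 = 0.80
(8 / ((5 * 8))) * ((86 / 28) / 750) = 43 / 52500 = 0.00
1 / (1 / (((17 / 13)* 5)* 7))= 595 / 13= 45.77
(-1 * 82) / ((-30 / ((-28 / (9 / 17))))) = -19516 / 135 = -144.56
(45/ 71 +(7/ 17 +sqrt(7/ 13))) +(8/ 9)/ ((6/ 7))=sqrt(91)/ 13 +67870/ 32589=2.82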